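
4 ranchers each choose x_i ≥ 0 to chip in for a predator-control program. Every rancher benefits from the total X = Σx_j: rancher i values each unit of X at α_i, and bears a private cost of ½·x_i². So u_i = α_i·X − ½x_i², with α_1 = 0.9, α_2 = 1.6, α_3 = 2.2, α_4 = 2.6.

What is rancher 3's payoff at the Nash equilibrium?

Rancher i's FOC: ∂u_i/∂x_i = α_i − x_i = 0, so x_i* = α_i.
NE contributions = (0.9, 1.6, 2.2, 2.6); X = 7.3.
u_3 = α_3·X − ½·(x_3)² = 2.2·7.3 − ½·2.2² = 13.64.

13.64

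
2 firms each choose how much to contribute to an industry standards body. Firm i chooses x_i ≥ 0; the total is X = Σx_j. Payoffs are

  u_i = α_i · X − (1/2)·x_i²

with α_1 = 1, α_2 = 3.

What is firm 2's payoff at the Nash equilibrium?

7.5

Firm i's FOC: ∂u_i/∂x_i = α_i − x_i = 0, so x_i* = α_i.
NE contributions = (1, 3); X = 4.
u_2 = α_2·X − ½·(x_2)² = 3·4 − ½·3² = 7.5.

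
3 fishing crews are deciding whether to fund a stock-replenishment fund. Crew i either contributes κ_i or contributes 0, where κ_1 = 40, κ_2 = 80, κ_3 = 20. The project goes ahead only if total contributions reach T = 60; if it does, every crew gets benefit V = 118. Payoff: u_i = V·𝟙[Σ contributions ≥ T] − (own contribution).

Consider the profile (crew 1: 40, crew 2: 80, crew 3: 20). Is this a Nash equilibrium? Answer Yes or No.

Total = 140 ≥ 60: provided.
Crew 1 (pledges 40, payoff 78): dropping to 0 → total 100, payoff 118. Profitable deviation.

No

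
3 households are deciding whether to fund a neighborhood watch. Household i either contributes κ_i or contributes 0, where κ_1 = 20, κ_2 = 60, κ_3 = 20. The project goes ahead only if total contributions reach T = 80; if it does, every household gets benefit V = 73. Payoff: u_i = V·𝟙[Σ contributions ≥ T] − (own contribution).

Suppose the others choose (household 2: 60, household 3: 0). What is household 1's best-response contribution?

Others' total = 60. Contributing 20 brings total to 80 ≥ 80: gain V − κ_1 = 53.
Best response: 20.

20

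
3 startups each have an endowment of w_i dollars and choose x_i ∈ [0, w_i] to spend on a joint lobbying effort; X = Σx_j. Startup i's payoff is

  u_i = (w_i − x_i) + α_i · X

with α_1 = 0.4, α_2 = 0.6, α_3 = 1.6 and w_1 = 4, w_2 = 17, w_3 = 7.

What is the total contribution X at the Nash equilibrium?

∂u_i/∂x_i = α_i − 1, so startup i contributes w_i if α_i > 1, else 0.
α_i > 1 for i ∈ {3}; NE contributions (0, 0, 7), X = 7.

7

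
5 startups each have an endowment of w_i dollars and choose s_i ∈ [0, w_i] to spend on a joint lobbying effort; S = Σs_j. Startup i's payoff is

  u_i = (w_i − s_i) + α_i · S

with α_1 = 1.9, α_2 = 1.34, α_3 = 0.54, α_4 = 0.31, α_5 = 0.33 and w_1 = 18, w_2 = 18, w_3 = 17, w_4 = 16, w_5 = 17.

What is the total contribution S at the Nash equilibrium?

∂u_i/∂s_i = α_i − 1, so startup i contributes w_i if α_i > 1, else 0.
α_i > 1 for i ∈ {1, 2}; NE contributions (18, 18, 0, 0, 0), S = 36.

36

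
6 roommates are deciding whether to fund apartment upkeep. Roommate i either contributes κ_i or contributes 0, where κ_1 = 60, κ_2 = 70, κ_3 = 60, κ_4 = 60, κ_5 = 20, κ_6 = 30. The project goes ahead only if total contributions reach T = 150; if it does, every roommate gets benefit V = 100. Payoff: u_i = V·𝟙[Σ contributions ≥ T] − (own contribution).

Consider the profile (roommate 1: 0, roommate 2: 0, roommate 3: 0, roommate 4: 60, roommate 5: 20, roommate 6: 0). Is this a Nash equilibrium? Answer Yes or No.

Total = 80 < 150: not provided.
Roommate 1 (pledges 0, payoff 0): pledging 60 → total 140, payoff -60. No gain.
Roommate 2 (pledges 0, payoff 0): pledging 70 → total 150, payoff 30. Profitable deviation.

No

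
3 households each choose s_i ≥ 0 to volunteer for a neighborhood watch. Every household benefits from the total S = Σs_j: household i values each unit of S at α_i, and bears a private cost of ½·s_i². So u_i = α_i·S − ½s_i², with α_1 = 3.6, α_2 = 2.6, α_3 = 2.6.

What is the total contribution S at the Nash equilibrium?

Household i's FOC: ∂u_i/∂s_i = α_i − s_i = 0, so s_i* = α_i.
NE contributions = (3.6, 2.6, 2.6); S = 8.8.

8.8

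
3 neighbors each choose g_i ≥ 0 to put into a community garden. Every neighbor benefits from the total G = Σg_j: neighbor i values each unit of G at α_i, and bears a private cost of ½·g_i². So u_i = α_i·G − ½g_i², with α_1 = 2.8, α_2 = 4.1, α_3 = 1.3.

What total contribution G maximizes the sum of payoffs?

Planner FOC: ∂(Σu_j)/∂g_i = (Σα_j) − g_i = 0, so g_i^SO = Σα_j = 8.2 for every i; G^SO = 24.6.

24.6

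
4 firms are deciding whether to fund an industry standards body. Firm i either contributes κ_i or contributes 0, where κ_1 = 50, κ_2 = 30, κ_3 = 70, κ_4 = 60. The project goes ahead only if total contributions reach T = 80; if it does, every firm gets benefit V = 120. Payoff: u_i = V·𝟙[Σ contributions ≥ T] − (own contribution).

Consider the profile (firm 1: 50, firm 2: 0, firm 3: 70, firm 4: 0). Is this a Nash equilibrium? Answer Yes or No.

Yes

Total = 120 ≥ 80: provided.
Firm 1 (pledges 50, payoff 70): dropping to 0 → total 70, payoff 0. No gain.
Firm 2 (pledges 0, payoff 120): pledging 30 → total 150, payoff 90. No gain.
Firm 3 (pledges 70, payoff 50): dropping to 0 → total 50, payoff 0. No gain.
Firm 4 (pledges 0, payoff 120): pledging 60 → total 180, payoff 60. No gain.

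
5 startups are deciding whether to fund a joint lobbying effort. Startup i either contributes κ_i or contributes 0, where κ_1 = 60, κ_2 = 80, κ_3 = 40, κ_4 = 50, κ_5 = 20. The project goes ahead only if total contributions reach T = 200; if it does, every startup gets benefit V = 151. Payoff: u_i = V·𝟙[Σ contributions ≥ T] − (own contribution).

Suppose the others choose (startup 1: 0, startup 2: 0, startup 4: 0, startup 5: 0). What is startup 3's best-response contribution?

0

Others' total = 0. Even contributing 40 gives 40 < 200: no benefit either way.
Best response: 0.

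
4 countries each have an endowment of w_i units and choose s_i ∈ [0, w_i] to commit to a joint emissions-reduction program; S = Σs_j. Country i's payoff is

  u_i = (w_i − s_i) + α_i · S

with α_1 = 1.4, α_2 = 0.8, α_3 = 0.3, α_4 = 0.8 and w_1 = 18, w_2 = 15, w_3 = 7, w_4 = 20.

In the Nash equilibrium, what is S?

18

∂u_i/∂s_i = α_i − 1, so country i contributes w_i if α_i > 1, else 0.
α_i > 1 for i ∈ {1}; NE contributions (18, 0, 0, 0), S = 18.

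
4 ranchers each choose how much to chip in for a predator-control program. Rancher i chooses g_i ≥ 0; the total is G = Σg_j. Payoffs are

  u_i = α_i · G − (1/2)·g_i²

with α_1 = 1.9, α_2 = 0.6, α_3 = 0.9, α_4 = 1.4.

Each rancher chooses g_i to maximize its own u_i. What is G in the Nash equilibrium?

Rancher i's FOC: ∂u_i/∂g_i = α_i − g_i = 0, so g_i* = α_i.
NE contributions = (1.9, 0.6, 0.9, 1.4); G = 4.8.

4.8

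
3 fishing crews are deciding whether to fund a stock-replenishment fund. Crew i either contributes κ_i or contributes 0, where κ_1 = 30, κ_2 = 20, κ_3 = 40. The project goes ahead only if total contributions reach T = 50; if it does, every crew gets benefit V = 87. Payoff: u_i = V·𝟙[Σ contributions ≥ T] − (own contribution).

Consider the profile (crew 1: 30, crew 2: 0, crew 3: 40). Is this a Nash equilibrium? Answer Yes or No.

Total = 70 ≥ 50: provided.
Crew 1 (pledges 30, payoff 57): dropping to 0 → total 40, payoff 0. No gain.
Crew 2 (pledges 0, payoff 87): pledging 20 → total 90, payoff 67. No gain.
Crew 3 (pledges 40, payoff 47): dropping to 0 → total 30, payoff 0. No gain.

Yes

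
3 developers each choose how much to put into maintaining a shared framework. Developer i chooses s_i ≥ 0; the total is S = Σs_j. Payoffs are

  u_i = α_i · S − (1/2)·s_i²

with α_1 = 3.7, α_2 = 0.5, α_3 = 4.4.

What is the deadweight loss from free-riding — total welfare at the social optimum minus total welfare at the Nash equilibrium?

Developer i's FOC: ∂u_i/∂s_i = α_i − s_i = 0, so s_i* = α_i.
NE contributions = (3.7, 0.5, 4.4); S = 8.6.
W^NE = (Σα)·S − ½Σα_i² = 8.6² − ½·33.3 = 57.31.
Planner sets s_i = Σα_j = 8.6 for every i, so S^SO = 3·8.6 = 25.8.
W^SO = (Σα)·S^SO − ½·3·(Σα)² = (3/2)·8.6² = 110.94.
Deadweight loss = W^SO − W^NE = 53.63.

53.63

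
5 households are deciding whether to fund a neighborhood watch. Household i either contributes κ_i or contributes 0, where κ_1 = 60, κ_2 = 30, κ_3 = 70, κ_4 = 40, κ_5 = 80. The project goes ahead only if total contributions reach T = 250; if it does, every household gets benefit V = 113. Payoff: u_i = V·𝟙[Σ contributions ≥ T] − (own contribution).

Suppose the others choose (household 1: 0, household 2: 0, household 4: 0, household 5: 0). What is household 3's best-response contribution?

0

Others' total = 0. Even contributing 70 gives 70 < 250: no benefit either way.
Best response: 0.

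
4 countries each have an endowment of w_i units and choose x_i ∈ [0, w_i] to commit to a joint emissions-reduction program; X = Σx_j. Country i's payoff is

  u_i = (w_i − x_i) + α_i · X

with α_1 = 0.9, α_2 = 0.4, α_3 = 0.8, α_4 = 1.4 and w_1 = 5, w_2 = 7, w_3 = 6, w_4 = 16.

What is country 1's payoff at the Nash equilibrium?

∂u_i/∂x_i = α_i − 1, so country i contributes w_i if α_i > 1, else 0.
α_i > 1 for i ∈ {4}; NE contributions (0, 0, 0, 16), X = 16.
u_1 = (5 − 0) + 0.9·16 = 19.4.

19.4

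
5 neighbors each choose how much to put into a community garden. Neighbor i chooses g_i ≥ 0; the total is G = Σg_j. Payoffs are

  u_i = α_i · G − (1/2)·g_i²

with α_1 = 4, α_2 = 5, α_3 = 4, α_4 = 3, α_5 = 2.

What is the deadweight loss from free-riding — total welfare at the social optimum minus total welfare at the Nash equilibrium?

Neighbor i's FOC: ∂u_i/∂g_i = α_i − g_i = 0, so g_i* = α_i.
NE contributions = (4, 5, 4, 3, 2); G = 18.
W^NE = (Σα)·G − ½Σα_i² = 18² − ½·70 = 289.
Planner sets g_i = Σα_j = 18 for every i, so G^SO = 5·18 = 90.
W^SO = (Σα)·G^SO − ½·5·(Σα)² = (5/2)·18² = 810.
Deadweight loss = W^SO − W^NE = 521.

521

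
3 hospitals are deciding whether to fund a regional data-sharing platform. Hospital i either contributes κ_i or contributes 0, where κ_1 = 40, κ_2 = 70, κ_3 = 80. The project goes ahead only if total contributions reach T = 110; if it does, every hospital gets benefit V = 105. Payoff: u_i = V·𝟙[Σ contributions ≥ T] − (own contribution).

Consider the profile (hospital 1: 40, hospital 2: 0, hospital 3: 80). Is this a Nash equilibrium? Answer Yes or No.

Total = 120 ≥ 110: provided.
Hospital 1 (pledges 40, payoff 65): dropping to 0 → total 80, payoff 0. No gain.
Hospital 2 (pledges 0, payoff 105): pledging 70 → total 190, payoff 35. No gain.
Hospital 3 (pledges 80, payoff 25): dropping to 0 → total 40, payoff 0. No gain.

Yes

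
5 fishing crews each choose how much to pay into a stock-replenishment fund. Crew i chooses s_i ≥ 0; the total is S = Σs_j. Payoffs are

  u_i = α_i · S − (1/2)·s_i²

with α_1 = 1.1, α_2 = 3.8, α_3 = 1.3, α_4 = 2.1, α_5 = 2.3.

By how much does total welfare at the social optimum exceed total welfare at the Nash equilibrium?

182.06

Crew i's FOC: ∂u_i/∂s_i = α_i − s_i = 0, so s_i* = α_i.
NE contributions = (1.1, 3.8, 1.3, 2.1, 2.3); S = 10.6.
W^NE = (Σα)·S − ½Σα_i² = 10.6² − ½·27.04 = 98.84.
Planner sets s_i = Σα_j = 10.6 for every i, so S^SO = 5·10.6 = 53.
W^SO = (Σα)·S^SO − ½·5·(Σα)² = (5/2)·10.6² = 280.9.
Deadweight loss = W^SO − W^NE = 182.06.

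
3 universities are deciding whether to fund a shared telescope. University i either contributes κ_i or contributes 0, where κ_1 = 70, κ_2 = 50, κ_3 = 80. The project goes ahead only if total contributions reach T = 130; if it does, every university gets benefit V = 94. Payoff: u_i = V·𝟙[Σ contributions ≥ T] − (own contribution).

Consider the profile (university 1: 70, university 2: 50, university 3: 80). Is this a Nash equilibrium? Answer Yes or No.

Total = 200 ≥ 130: provided.
University 1 (pledges 70, payoff 24): dropping to 0 → total 130, payoff 94. Profitable deviation.

No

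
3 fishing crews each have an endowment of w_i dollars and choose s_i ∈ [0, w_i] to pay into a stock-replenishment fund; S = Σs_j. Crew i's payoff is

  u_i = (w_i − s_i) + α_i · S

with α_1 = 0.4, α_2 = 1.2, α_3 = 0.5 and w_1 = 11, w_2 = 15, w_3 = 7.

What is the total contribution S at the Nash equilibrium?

∂u_i/∂s_i = α_i − 1, so crew i contributes w_i if α_i > 1, else 0.
α_i > 1 for i ∈ {2}; NE contributions (0, 15, 0), S = 15.

15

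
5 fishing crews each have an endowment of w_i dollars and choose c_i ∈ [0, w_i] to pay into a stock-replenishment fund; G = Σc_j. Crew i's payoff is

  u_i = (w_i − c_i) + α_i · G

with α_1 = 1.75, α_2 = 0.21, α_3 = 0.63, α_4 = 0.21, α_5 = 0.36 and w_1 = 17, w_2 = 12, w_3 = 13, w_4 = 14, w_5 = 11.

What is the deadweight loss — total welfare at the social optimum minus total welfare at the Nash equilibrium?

∂u_i/∂c_i = α_i − 1, so crew i contributes w_i if α_i > 1, else 0.
α_i > 1 for i ∈ {1}; NE contributions (17, 0, 0, 0, 0), G = 17.
W^NE = Σw_i − G^NE + (Σα_i)·G^NE = 67 + 2.16·17 = 103.72.
Planner: ∂(Σu_j)/∂c_i = Σα_j − 1 = 2.16 > 0, so everyone contributes w_i; G^SO = 67, W^SO = 67 + 2.16·67 = 211.72.
Deadweight loss = 108.

108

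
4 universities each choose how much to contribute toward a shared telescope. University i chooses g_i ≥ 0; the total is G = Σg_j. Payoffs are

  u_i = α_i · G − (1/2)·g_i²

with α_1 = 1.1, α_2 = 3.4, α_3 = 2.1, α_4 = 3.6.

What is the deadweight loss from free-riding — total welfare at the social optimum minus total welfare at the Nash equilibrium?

University i's FOC: ∂u_i/∂g_i = α_i − g_i = 0, so g_i* = α_i.
NE contributions = (1.1, 3.4, 2.1, 3.6); G = 10.2.
W^NE = (Σα)·G − ½Σα_i² = 10.2² − ½·30.14 = 88.97.
Planner sets g_i = Σα_j = 10.2 for every i, so G^SO = 4·10.2 = 40.8.
W^SO = (Σα)·G^SO − ½·4·(Σα)² = (4/2)·10.2² = 208.08.
Deadweight loss = W^SO − W^NE = 119.11.

119.11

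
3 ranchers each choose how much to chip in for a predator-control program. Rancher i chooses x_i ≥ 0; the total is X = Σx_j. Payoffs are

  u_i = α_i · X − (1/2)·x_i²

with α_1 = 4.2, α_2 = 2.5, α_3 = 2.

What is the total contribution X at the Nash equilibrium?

8.7

Rancher i's FOC: ∂u_i/∂x_i = α_i − x_i = 0, so x_i* = α_i.
NE contributions = (4.2, 2.5, 2); X = 8.7.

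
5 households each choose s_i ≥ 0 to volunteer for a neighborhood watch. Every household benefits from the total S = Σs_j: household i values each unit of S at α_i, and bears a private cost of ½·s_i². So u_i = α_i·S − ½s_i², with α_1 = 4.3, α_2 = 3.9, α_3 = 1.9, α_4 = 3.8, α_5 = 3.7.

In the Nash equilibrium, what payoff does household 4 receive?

Household i's FOC: ∂u_i/∂s_i = α_i − s_i = 0, so s_i* = α_i.
NE contributions = (4.3, 3.9, 1.9, 3.8, 3.7); S = 17.6.
u_4 = α_4·S − ½·(s_4)² = 3.8·17.6 − ½·3.8² = 59.66.

59.66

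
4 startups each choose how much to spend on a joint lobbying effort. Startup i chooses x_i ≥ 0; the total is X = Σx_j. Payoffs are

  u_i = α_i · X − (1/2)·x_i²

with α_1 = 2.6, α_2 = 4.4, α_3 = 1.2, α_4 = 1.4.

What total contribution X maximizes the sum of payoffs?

Planner FOC: ∂(Σu_j)/∂x_i = (Σα_j) − x_i = 0, so x_i^SO = Σα_j = 9.6 for every i; X^SO = 38.4.

38.4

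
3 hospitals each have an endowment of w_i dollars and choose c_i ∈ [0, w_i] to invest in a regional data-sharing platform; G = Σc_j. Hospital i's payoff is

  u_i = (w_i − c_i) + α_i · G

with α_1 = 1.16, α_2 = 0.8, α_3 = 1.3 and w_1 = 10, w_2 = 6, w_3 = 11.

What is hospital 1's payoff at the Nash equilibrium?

∂u_i/∂c_i = α_i − 1, so hospital i contributes w_i if α_i > 1, else 0.
α_i > 1 for i ∈ {1, 3}; NE contributions (10, 0, 11), G = 21.
u_1 = (10 − 10) + 1.16·21 = 24.36.

24.36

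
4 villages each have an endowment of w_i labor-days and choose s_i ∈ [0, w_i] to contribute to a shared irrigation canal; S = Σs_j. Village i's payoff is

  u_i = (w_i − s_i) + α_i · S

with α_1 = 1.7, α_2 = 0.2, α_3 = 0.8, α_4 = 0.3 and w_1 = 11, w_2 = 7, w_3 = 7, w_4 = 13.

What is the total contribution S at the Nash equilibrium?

11

∂u_i/∂s_i = α_i − 1, so village i contributes w_i if α_i > 1, else 0.
α_i > 1 for i ∈ {1}; NE contributions (11, 0, 0, 0), S = 11.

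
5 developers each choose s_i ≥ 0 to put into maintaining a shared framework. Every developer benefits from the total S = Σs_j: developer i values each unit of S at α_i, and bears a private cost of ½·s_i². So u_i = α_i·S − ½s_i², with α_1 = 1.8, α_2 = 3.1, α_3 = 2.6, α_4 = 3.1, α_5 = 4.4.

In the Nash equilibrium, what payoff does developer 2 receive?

41.695

Developer i's FOC: ∂u_i/∂s_i = α_i − s_i = 0, so s_i* = α_i.
NE contributions = (1.8, 3.1, 2.6, 3.1, 4.4); S = 15.
u_2 = α_2·S − ½·(s_2)² = 3.1·15 − ½·3.1² = 41.695.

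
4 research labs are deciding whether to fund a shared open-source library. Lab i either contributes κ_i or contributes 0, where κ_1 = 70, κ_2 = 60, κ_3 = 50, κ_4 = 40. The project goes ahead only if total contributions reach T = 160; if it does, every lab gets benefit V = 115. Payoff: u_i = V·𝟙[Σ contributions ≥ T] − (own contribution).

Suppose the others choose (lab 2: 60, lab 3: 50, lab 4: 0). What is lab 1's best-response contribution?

70

Others' total = 110. Contributing 70 brings total to 180 ≥ 160: gain V − κ_1 = 45.
Best response: 70.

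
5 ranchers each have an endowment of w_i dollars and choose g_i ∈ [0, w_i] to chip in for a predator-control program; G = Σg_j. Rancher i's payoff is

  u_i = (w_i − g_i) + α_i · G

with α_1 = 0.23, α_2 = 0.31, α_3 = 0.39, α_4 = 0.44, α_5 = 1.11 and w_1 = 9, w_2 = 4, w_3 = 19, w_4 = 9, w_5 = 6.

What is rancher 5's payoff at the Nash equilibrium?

∂u_i/∂g_i = α_i − 1, so rancher i contributes w_i if α_i > 1, else 0.
α_i > 1 for i ∈ {5}; NE contributions (0, 0, 0, 0, 6), G = 6.
u_5 = (6 − 6) + 1.11·6 = 6.66.

6.66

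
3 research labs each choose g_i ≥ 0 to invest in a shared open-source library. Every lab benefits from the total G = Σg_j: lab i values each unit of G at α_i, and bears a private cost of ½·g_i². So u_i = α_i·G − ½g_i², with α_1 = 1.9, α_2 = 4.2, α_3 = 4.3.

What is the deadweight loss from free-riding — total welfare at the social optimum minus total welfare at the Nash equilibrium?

Lab i's FOC: ∂u_i/∂g_i = α_i − g_i = 0, so g_i* = α_i.
NE contributions = (1.9, 4.2, 4.3); G = 10.4.
W^NE = (Σα)·G − ½Σα_i² = 10.4² − ½·39.74 = 88.29.
Planner sets g_i = Σα_j = 10.4 for every i, so G^SO = 3·10.4 = 31.2.
W^SO = (Σα)·G^SO − ½·3·(Σα)² = (3/2)·10.4² = 162.24.
Deadweight loss = W^SO − W^NE = 73.95.

73.95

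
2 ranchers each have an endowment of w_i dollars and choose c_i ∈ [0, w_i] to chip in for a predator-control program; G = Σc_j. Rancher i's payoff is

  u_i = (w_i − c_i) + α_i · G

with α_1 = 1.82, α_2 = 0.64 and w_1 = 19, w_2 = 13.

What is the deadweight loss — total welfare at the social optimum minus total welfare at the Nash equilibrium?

∂u_i/∂c_i = α_i − 1, so rancher i contributes w_i if α_i > 1, else 0.
α_i > 1 for i ∈ {1}; NE contributions (19, 0), G = 19.
W^NE = Σw_i − G^NE + (Σα_i)·G^NE = 32 + 1.46·19 = 59.74.
Planner: ∂(Σu_j)/∂c_i = Σα_j − 1 = 1.46 > 0, so everyone contributes w_i; G^SO = 32, W^SO = 32 + 1.46·32 = 78.72.
Deadweight loss = 18.98.

18.98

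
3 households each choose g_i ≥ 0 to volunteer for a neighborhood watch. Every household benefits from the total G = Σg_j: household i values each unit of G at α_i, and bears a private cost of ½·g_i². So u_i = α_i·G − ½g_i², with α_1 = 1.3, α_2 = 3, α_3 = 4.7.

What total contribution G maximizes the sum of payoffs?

27

Planner FOC: ∂(Σu_j)/∂g_i = (Σα_j) − g_i = 0, so g_i^SO = Σα_j = 9 for every i; G^SO = 27.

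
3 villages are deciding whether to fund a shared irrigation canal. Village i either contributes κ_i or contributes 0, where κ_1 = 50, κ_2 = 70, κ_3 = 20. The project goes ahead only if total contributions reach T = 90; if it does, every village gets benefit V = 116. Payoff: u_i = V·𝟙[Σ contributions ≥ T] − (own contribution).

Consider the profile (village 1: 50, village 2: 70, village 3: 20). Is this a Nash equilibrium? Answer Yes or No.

Total = 140 ≥ 90: provided.
Village 1 (pledges 50, payoff 66): dropping to 0 → total 90, payoff 116. Profitable deviation.

No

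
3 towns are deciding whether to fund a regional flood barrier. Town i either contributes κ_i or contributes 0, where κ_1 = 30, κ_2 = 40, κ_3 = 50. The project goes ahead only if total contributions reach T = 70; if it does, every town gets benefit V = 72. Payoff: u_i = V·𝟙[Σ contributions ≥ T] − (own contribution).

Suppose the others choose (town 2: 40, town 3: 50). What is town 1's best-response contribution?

Others' total = 90 ≥ 70; contributing adds cost 30 for no extra benefit.
Best response: 0.

0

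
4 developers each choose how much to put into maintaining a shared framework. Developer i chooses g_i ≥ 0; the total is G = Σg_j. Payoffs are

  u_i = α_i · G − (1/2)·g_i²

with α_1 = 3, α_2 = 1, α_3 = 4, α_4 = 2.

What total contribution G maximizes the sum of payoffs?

Planner FOC: ∂(Σu_j)/∂g_i = (Σα_j) − g_i = 0, so g_i^SO = Σα_j = 10 for every i; G^SO = 40.

40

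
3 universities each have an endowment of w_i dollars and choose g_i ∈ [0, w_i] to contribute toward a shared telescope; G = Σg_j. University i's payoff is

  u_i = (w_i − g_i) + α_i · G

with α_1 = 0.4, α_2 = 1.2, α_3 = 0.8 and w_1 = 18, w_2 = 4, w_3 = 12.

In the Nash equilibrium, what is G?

∂u_i/∂g_i = α_i − 1, so university i contributes w_i if α_i > 1, else 0.
α_i > 1 for i ∈ {2}; NE contributions (0, 4, 0), G = 4.

4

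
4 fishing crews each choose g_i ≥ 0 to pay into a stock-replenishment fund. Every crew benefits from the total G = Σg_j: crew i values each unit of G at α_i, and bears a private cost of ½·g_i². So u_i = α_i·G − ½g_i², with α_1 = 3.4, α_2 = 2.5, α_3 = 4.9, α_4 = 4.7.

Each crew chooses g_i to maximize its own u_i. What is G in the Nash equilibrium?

15.5

Crew i's FOC: ∂u_i/∂g_i = α_i − g_i = 0, so g_i* = α_i.
NE contributions = (3.4, 2.5, 4.9, 4.7); G = 15.5.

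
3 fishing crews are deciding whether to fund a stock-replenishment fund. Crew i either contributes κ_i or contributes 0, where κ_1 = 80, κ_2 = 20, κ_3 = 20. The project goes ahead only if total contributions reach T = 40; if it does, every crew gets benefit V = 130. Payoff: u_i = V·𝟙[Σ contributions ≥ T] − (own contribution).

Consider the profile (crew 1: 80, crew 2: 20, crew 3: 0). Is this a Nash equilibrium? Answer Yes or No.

Total = 100 ≥ 40: provided.
Crew 1 (pledges 80, payoff 50): dropping to 0 → total 20, payoff 0. No gain.
Crew 2 (pledges 20, payoff 110): dropping to 0 → total 80, payoff 130. Profitable deviation.

No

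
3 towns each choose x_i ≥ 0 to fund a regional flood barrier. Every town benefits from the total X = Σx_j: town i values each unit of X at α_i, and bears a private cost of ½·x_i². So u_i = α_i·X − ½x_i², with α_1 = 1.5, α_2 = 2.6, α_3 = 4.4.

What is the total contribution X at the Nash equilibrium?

Town i's FOC: ∂u_i/∂x_i = α_i − x_i = 0, so x_i* = α_i.
NE contributions = (1.5, 2.6, 4.4); X = 8.5.

8.5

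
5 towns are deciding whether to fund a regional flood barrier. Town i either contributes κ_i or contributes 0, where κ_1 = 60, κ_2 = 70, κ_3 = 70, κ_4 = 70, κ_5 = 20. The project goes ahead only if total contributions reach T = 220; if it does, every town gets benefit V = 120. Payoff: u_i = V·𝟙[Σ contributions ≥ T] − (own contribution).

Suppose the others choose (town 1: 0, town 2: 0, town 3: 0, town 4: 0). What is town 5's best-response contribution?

0

Others' total = 0. Even contributing 20 gives 20 < 220: no benefit either way.
Best response: 0.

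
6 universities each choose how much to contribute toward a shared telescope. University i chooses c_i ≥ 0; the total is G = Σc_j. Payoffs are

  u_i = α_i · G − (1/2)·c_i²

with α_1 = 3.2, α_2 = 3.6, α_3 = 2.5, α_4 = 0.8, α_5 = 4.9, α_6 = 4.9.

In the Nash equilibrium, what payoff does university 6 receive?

85.505

University i's FOC: ∂u_i/∂c_i = α_i − c_i = 0, so c_i* = α_i.
NE contributions = (3.2, 3.6, 2.5, 0.8, 4.9, 4.9); G = 19.9.
u_6 = α_6·G − ½·(c_6)² = 4.9·19.9 − ½·4.9² = 85.505.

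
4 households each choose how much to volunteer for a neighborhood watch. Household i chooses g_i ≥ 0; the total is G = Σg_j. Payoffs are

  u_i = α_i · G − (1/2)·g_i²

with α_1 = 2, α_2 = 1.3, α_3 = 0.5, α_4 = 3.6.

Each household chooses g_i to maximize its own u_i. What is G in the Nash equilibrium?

7.4

Household i's FOC: ∂u_i/∂g_i = α_i − g_i = 0, so g_i* = α_i.
NE contributions = (2, 1.3, 0.5, 3.6); G = 7.4.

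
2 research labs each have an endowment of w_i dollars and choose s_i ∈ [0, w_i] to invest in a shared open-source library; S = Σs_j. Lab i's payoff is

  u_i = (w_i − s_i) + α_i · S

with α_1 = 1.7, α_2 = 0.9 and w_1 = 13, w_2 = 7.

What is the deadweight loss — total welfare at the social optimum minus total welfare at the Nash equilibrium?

11.2

∂u_i/∂s_i = α_i − 1, so lab i contributes w_i if α_i > 1, else 0.
α_i > 1 for i ∈ {1}; NE contributions (13, 0), S = 13.
W^NE = Σw_i − S^NE + (Σα_i)·S^NE = 20 + 1.6·13 = 40.8.
Planner: ∂(Σu_j)/∂s_i = Σα_j − 1 = 1.6 > 0, so everyone contributes w_i; S^SO = 20, W^SO = 20 + 1.6·20 = 52.
Deadweight loss = 11.2.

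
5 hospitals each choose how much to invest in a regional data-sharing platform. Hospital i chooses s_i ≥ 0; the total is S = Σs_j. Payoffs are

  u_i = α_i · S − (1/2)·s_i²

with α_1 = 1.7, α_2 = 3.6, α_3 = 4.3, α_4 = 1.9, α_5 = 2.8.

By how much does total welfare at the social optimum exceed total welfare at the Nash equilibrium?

Hospital i's FOC: ∂u_i/∂s_i = α_i − s_i = 0, so s_i* = α_i.
NE contributions = (1.7, 3.6, 4.3, 1.9, 2.8); S = 14.3.
W^NE = (Σα)·S − ½Σα_i² = 14.3² − ½·45.79 = 181.595.
Planner sets s_i = Σα_j = 14.3 for every i, so S^SO = 5·14.3 = 71.5.
W^SO = (Σα)·S^SO − ½·5·(Σα)² = (5/2)·14.3² = 511.225.
Deadweight loss = W^SO − W^NE = 329.63.

329.63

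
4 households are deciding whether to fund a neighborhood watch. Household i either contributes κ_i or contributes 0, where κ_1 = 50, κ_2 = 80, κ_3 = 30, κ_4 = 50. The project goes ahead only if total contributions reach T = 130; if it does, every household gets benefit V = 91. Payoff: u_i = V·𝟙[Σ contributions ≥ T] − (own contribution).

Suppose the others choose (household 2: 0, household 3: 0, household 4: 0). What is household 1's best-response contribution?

Others' total = 0. Even contributing 50 gives 50 < 130: no benefit either way.
Best response: 0.

0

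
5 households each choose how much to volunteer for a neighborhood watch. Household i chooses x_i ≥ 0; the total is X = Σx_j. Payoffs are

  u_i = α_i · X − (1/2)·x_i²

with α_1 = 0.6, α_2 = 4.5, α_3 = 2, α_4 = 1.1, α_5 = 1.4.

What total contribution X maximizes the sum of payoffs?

48

Planner FOC: ∂(Σu_j)/∂x_i = (Σα_j) − x_i = 0, so x_i^SO = Σα_j = 9.6 for every i; X^SO = 48.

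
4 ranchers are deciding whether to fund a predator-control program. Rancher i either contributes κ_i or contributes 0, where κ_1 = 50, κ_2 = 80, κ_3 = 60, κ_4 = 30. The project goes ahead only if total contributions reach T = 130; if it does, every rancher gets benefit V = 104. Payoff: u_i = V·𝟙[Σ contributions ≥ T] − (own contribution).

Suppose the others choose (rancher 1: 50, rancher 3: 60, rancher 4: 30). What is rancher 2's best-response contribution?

Others' total = 140 ≥ 130; contributing adds cost 80 for no extra benefit.
Best response: 0.

0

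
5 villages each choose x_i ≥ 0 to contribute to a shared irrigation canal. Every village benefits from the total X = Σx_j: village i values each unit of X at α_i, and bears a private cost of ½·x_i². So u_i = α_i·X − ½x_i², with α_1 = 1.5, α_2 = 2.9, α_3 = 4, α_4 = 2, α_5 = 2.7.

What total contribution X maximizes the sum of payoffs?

65.5

Planner FOC: ∂(Σu_j)/∂x_i = (Σα_j) − x_i = 0, so x_i^SO = Σα_j = 13.1 for every i; X^SO = 65.5.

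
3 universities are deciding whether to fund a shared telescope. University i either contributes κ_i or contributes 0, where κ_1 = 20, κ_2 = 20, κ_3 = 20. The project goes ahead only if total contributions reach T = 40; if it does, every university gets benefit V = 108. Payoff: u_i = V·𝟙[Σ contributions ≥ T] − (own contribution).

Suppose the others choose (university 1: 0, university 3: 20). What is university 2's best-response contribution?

20

Others' total = 20. Contributing 20 brings total to 40 ≥ 40: gain V − κ_2 = 88.
Best response: 20.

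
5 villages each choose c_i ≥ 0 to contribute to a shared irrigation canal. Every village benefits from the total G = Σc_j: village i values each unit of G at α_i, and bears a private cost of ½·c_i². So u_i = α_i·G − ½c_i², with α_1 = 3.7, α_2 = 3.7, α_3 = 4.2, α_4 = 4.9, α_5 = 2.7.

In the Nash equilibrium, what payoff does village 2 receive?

64.195

Village i's FOC: ∂u_i/∂c_i = α_i − c_i = 0, so c_i* = α_i.
NE contributions = (3.7, 3.7, 4.2, 4.9, 2.7); G = 19.2.
u_2 = α_2·G − ½·(c_2)² = 3.7·19.2 − ½·3.7² = 64.195.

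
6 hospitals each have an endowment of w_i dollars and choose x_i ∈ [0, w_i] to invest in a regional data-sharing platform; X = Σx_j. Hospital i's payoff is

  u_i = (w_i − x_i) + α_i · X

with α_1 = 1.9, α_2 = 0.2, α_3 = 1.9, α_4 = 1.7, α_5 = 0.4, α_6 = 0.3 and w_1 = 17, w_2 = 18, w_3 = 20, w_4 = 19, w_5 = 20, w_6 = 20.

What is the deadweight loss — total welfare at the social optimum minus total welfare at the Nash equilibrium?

∂u_i/∂x_i = α_i − 1, so hospital i contributes w_i if α_i > 1, else 0.
α_i > 1 for i ∈ {1, 3, 4}; NE contributions (17, 0, 20, 19, 0, 0), X = 56.
W^NE = Σw_i − X^NE + (Σα_i)·X^NE = 114 + 5.4·56 = 416.4.
Planner: ∂(Σu_j)/∂x_i = Σα_j − 1 = 5.4 > 0, so everyone contributes w_i; X^SO = 114, W^SO = 114 + 5.4·114 = 729.6.
Deadweight loss = 313.2.

313.2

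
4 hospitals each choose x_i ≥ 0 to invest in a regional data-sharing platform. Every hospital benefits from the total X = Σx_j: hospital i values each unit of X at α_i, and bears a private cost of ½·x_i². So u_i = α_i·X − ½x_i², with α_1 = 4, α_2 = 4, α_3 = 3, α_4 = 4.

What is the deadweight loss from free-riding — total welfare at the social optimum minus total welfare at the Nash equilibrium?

Hospital i's FOC: ∂u_i/∂x_i = α_i − x_i = 0, so x_i* = α_i.
NE contributions = (4, 4, 3, 4); X = 15.
W^NE = (Σα)·X − ½Σα_i² = 15² − ½·57 = 196.5.
Planner sets x_i = Σα_j = 15 for every i, so X^SO = 4·15 = 60.
W^SO = (Σα)·X^SO − ½·4·(Σα)² = (4/2)·15² = 450.
Deadweight loss = W^SO − W^NE = 253.5.

253.5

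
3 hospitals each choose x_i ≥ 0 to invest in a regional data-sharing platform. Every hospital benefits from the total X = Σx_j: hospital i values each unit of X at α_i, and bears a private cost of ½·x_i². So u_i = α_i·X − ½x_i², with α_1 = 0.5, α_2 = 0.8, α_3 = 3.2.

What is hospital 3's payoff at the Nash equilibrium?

Hospital i's FOC: ∂u_i/∂x_i = α_i − x_i = 0, so x_i* = α_i.
NE contributions = (0.5, 0.8, 3.2); X = 4.5.
u_3 = α_3·X − ½·(x_3)² = 3.2·4.5 − ½·3.2² = 9.28.

9.28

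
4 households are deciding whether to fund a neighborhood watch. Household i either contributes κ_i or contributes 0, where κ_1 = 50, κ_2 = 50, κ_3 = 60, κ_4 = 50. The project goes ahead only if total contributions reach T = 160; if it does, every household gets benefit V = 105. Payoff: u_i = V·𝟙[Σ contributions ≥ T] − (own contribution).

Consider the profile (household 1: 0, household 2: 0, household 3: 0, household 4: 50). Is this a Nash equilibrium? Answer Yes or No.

Total = 50 < 160: not provided.
Household 1 (pledges 0, payoff 0): pledging 50 → total 100, payoff -50. No gain.
Household 2 (pledges 0, payoff 0): pledging 50 → total 100, payoff -50. No gain.
Household 3 (pledges 0, payoff 0): pledging 60 → total 110, payoff -60. No gain.
Household 4 (pledges 50, payoff -50): dropping to 0 → total 0, payoff 0. Profitable deviation.

No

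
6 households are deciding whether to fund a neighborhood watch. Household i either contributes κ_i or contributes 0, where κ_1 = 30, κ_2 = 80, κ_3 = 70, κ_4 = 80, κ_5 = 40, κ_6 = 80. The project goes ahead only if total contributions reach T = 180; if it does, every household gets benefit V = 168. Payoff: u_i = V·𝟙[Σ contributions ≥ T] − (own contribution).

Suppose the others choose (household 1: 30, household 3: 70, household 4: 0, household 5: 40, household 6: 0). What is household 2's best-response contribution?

Others' total = 140. Contributing 80 brings total to 220 ≥ 180: gain V − κ_2 = 88.
Best response: 80.

80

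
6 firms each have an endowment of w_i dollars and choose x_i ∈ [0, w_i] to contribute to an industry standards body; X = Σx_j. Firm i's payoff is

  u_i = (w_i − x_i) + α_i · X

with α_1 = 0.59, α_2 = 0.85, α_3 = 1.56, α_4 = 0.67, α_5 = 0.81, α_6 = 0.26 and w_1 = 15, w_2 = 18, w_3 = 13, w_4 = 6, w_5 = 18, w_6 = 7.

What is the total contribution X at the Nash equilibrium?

∂u_i/∂x_i = α_i − 1, so firm i contributes w_i if α_i > 1, else 0.
α_i > 1 for i ∈ {3}; NE contributions (0, 0, 13, 0, 0, 0), X = 13.

13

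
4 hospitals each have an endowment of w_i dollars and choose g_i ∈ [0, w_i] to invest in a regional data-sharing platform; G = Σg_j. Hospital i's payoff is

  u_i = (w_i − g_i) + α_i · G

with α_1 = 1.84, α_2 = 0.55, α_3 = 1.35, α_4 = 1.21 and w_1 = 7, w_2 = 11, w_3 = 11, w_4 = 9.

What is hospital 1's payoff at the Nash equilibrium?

49.68

∂u_i/∂g_i = α_i − 1, so hospital i contributes w_i if α_i > 1, else 0.
α_i > 1 for i ∈ {1, 3, 4}; NE contributions (7, 0, 11, 9), G = 27.
u_1 = (7 − 7) + 1.84·27 = 49.68.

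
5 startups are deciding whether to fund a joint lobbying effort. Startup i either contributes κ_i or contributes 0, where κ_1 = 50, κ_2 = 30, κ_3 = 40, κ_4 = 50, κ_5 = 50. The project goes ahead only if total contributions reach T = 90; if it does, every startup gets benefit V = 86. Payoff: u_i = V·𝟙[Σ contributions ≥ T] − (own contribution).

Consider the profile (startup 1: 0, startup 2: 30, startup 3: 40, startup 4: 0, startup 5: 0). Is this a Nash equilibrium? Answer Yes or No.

No

Total = 70 < 90: not provided.
Startup 1 (pledges 0, payoff 0): pledging 50 → total 120, payoff 36. Profitable deviation.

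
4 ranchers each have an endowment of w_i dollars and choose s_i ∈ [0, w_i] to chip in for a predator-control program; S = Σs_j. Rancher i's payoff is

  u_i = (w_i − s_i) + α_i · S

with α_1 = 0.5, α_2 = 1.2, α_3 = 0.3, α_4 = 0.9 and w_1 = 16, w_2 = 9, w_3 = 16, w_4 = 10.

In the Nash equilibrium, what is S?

9

∂u_i/∂s_i = α_i − 1, so rancher i contributes w_i if α_i > 1, else 0.
α_i > 1 for i ∈ {2}; NE contributions (0, 9, 0, 0), S = 9.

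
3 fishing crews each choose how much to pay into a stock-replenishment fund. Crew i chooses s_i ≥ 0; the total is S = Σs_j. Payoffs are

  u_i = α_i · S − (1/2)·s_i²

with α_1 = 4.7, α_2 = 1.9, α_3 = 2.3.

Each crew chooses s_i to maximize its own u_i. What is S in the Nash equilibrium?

8.9

Crew i's FOC: ∂u_i/∂s_i = α_i − s_i = 0, so s_i* = α_i.
NE contributions = (4.7, 1.9, 2.3); S = 8.9.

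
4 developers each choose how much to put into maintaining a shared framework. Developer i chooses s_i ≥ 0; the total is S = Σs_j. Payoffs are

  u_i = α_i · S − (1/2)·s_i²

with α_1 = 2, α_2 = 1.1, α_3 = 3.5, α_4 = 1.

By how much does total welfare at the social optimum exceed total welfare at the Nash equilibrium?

Developer i's FOC: ∂u_i/∂s_i = α_i − s_i = 0, so s_i* = α_i.
NE contributions = (2, 1.1, 3.5, 1); S = 7.6.
W^NE = (Σα)·S − ½Σα_i² = 7.6² − ½·18.46 = 48.53.
Planner sets s_i = Σα_j = 7.6 for every i, so S^SO = 4·7.6 = 30.4.
W^SO = (Σα)·S^SO − ½·4·(Σα)² = (4/2)·7.6² = 115.52.
Deadweight loss = W^SO − W^NE = 66.99.

66.99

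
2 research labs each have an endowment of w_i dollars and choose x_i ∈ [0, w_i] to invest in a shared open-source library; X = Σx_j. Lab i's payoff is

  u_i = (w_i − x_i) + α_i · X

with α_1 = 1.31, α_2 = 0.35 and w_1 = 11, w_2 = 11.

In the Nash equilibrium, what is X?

∂u_i/∂x_i = α_i − 1, so lab i contributes w_i if α_i > 1, else 0.
α_i > 1 for i ∈ {1}; NE contributions (11, 0), X = 11.

11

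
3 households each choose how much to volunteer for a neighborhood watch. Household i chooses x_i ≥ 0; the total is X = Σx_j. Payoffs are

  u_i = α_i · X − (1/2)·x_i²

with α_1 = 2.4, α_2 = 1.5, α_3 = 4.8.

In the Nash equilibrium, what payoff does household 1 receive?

18

Household i's FOC: ∂u_i/∂x_i = α_i − x_i = 0, so x_i* = α_i.
NE contributions = (2.4, 1.5, 4.8); X = 8.7.
u_1 = α_1·X − ½·(x_1)² = 2.4·8.7 − ½·2.4² = 18.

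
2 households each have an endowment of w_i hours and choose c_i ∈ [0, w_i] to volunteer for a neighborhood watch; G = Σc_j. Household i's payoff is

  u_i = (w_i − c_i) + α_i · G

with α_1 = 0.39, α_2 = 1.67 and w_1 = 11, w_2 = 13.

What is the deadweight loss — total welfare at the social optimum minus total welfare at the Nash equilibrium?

∂u_i/∂c_i = α_i − 1, so household i contributes w_i if α_i > 1, else 0.
α_i > 1 for i ∈ {2}; NE contributions (0, 13), G = 13.
W^NE = Σw_i − G^NE + (Σα_i)·G^NE = 24 + 1.06·13 = 37.78.
Planner: ∂(Σu_j)/∂c_i = Σα_j − 1 = 1.06 > 0, so everyone contributes w_i; G^SO = 24, W^SO = 24 + 1.06·24 = 49.44.
Deadweight loss = 11.66.

11.66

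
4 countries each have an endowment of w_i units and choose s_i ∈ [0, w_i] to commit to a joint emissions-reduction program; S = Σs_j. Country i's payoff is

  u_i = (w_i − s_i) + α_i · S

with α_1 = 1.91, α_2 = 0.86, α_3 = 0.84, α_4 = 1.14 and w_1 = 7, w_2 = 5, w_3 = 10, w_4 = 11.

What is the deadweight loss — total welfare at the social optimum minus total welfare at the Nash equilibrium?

∂u_i/∂s_i = α_i − 1, so country i contributes w_i if α_i > 1, else 0.
α_i > 1 for i ∈ {1, 4}; NE contributions (7, 0, 0, 11), S = 18.
W^NE = Σw_i − S^NE + (Σα_i)·S^NE = 33 + 3.75·18 = 100.5.
Planner: ∂(Σu_j)/∂s_i = Σα_j − 1 = 3.75 > 0, so everyone contributes w_i; S^SO = 33, W^SO = 33 + 3.75·33 = 156.75.
Deadweight loss = 56.25.

56.25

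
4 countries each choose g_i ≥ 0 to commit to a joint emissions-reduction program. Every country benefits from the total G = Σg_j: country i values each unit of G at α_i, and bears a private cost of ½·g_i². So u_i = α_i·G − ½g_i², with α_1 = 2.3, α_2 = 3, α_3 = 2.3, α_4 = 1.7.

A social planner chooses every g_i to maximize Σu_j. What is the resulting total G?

Planner FOC: ∂(Σu_j)/∂g_i = (Σα_j) − g_i = 0, so g_i^SO = Σα_j = 9.3 for every i; G^SO = 37.2.

37.2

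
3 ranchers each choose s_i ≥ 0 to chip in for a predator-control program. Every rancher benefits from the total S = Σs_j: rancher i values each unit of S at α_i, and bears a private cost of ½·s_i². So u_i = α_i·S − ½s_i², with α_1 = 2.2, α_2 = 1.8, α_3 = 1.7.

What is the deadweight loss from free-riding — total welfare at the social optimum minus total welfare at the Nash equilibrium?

Rancher i's FOC: ∂u_i/∂s_i = α_i − s_i = 0, so s_i* = α_i.
NE contributions = (2.2, 1.8, 1.7); S = 5.7.
W^NE = (Σα)·S − ½Σα_i² = 5.7² − ½·10.97 = 27.005.
Planner sets s_i = Σα_j = 5.7 for every i, so S^SO = 3·5.7 = 17.1.
W^SO = (Σα)·S^SO − ½·3·(Σα)² = (3/2)·5.7² = 48.735.
Deadweight loss = W^SO − W^NE = 21.73.

21.73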